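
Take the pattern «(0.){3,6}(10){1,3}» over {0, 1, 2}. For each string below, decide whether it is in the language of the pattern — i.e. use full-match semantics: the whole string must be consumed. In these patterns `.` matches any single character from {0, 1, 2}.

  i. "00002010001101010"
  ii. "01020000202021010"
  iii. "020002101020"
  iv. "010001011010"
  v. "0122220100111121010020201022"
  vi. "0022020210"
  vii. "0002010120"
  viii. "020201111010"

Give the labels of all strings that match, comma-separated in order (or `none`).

i → no match
ii → no match
iii. "020002101020" → no match — must end with "10"
iv. "010001011010" → match
v → no match — must end with "10"
vi. "0022020210" → no match
vii. "0002010120" → no match — must end with "10"
viii. "020201111010" → no match

iv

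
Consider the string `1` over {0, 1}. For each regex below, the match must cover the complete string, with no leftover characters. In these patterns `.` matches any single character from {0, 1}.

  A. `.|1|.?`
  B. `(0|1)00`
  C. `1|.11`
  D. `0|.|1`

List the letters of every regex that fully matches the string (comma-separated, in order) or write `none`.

A → match
B → no match — must end with `00`
C → match
D → match

A, C, D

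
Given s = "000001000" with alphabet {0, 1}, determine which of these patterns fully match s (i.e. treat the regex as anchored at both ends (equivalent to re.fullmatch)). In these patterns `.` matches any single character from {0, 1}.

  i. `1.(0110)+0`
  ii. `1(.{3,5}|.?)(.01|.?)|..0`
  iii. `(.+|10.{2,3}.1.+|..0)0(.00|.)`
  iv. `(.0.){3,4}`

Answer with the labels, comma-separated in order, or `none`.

i → no match — must start with "1"
ii → no match
iii → match
iv → match

iii, iv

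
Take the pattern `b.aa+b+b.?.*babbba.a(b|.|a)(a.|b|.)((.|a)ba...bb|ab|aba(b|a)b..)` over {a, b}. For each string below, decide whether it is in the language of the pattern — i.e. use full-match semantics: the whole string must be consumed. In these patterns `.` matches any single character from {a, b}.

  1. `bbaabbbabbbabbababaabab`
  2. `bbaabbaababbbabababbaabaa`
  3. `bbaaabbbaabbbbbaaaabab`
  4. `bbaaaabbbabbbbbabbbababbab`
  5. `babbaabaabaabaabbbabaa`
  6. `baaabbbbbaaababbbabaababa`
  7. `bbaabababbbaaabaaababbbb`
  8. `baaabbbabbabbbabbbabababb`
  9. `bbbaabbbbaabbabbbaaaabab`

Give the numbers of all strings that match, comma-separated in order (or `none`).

1 → no match
2 → no match
3 → no match
4 → match
5 → no match
6 → no match
7 → no match
8 → no match
9 → no match

4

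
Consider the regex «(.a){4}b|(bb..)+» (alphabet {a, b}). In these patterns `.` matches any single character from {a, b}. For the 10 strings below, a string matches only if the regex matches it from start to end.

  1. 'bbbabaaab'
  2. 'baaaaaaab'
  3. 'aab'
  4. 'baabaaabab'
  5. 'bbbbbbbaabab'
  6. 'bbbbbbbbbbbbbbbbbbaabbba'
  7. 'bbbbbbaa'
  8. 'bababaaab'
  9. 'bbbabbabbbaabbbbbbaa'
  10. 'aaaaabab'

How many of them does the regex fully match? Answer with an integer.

5

1. 'bbbabaaab' → no match
2. 'baaaaaaab' → match
3. 'aab' → no match
4. 'baabaaabab' → no match
5. 'bbbbbbbaabab' → no match
6 → match
7. 'bbbbbbaa' → match
8. 'bababaaab' → match
9 → match
10. 'aaaaabab' → no match
Total matched: 5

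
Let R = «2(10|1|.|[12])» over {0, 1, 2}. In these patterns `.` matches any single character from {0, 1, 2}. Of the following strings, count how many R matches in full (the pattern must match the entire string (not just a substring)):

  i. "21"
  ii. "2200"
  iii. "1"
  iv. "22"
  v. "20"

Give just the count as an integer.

i. "21" → match
ii. "2200" → no match
iii. "1" → no match — must start with "2"
iv. "22" → match
v. "20" → match
Total matched: 3

3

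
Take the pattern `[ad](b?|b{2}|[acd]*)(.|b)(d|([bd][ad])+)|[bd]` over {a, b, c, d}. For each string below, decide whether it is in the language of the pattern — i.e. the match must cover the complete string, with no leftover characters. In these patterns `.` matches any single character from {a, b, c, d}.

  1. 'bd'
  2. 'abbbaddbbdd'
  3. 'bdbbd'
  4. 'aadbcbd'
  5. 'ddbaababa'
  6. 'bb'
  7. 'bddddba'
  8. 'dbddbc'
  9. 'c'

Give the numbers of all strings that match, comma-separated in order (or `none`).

none

1 → no match
2 → no match
3 → no match
4 → no match
5 → no match
6 → no match
7 → no match
8 → no match
9 → no match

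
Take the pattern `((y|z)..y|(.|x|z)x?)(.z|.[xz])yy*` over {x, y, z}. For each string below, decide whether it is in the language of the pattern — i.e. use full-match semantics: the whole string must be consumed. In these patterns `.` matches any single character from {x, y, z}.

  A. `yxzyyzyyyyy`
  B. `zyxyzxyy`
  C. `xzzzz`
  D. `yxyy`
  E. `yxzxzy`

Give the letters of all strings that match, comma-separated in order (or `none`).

A, B

A. `yxzyyzyyyyy` → match
B. `zyxyzxyy` → match
C. `xzzzz` → no match
D. `yxyy` → no match
E. `yxzxzy` → no match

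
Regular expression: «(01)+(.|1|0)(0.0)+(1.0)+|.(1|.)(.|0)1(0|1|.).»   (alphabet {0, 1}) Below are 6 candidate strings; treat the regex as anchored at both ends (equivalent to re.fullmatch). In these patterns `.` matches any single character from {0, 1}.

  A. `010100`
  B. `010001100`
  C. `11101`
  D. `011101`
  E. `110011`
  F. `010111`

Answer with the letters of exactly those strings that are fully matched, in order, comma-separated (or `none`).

A, D, F

A → match
B → no match
C → no match
D → match
E → no match
F → match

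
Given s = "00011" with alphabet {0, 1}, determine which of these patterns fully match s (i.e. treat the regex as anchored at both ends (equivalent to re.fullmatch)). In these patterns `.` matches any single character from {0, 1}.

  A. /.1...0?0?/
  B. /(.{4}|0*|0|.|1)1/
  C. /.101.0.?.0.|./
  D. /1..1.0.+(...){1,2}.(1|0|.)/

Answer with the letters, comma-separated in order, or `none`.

A → no match
B → match
C → no match
D → no match — must start with "1"

B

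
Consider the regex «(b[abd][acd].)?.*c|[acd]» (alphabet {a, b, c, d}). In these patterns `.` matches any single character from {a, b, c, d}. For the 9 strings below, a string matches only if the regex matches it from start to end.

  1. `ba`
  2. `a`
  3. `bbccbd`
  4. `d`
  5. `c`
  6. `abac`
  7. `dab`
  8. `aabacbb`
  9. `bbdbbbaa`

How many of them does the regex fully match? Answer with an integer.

4

1 → no match
2 → match
3 → no match
4 → match
5 → match
6 → match
7 → no match
8 → no match
9 → no match
Total matched: 4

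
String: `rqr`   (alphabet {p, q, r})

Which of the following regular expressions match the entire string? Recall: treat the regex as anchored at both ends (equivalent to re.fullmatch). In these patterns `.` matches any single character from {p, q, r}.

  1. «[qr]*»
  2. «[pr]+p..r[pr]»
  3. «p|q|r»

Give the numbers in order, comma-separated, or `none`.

1 → match
2 → no match
3 → no match

1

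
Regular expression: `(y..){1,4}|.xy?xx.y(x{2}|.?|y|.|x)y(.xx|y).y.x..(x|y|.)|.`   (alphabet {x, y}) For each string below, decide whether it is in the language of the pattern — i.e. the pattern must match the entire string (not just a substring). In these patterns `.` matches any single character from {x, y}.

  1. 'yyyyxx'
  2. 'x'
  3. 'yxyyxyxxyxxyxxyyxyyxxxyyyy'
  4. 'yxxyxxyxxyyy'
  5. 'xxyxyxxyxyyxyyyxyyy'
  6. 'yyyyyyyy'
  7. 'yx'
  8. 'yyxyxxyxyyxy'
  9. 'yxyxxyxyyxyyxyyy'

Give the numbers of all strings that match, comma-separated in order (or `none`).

1. 'yyyyxx' → match
2. 'x' → match
3 → no match
4. 'yxxyxxyxxyyy' → match
5 → no match
6. 'yyyyyyyy' → no match
7. 'yx' → no match
8. 'yyxyxxyxyyxy' → match
9 → no match

1, 2, 4, 8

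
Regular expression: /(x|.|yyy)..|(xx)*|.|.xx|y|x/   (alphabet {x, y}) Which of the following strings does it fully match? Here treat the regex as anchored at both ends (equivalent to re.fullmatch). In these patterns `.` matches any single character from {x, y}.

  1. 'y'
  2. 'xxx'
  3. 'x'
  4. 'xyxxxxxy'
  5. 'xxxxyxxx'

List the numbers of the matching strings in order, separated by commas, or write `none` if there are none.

1. 'y' → match
2. 'xxx' → match
3. 'x' → match
4. 'xyxxxxxy' → no match
5. 'xxxxyxxx' → no match

1, 2, 3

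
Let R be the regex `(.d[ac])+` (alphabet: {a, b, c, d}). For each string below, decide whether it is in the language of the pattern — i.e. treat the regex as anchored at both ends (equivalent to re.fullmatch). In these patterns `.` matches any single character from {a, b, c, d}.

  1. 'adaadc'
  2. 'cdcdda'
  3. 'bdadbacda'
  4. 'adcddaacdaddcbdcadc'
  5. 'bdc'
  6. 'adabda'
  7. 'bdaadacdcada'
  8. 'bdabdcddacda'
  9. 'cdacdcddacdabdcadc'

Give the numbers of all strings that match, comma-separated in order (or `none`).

1, 2, 5, 6, 7, 8, 9

1 → match
2 → match
3 → no match
4 → no match
5 → match
6 → match
7 → match
8 → match
9 → match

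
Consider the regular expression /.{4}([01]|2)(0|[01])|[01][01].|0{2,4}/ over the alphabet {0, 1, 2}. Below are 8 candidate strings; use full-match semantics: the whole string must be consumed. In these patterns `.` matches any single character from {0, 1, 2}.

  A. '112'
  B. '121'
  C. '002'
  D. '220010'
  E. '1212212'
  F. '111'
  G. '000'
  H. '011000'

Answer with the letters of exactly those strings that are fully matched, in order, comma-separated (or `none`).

A, C, D, F, G, H

A. '112' → match
B. '121' → no match
C. '002' → match
D. '220010' → match
E. '1212212' → no match
F. '111' → match
G. '000' → match
H. '011000' → match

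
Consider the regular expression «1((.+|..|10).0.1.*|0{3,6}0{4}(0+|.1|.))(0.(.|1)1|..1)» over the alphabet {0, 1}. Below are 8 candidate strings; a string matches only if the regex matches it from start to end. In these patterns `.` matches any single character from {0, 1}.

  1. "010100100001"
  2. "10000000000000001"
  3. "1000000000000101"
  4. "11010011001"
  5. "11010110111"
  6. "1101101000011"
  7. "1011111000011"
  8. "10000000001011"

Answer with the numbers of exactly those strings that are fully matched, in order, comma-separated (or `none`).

2, 3, 4, 5, 8

1. "010100100001" → no match — must start with "1"
2 → match
3 → match
4. "11010011001" → match
5. "11010110111" → match
6 → no match
7 → no match
8 → match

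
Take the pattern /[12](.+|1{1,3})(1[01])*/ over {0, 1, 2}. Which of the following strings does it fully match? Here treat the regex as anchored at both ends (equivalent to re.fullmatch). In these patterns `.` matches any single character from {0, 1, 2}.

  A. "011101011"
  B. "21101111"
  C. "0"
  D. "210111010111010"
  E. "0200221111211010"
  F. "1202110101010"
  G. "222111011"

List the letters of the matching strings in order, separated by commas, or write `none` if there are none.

A → no match
B → match
C → no match
D → match
E → no match
F → match
G → match

B, D, F, G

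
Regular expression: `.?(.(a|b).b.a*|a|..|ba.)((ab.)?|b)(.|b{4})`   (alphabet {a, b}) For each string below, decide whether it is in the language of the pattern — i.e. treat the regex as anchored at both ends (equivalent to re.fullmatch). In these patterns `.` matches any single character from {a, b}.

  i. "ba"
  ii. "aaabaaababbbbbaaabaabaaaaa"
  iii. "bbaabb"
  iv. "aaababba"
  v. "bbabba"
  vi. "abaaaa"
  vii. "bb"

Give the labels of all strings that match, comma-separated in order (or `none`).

i → no match
ii → no match
iii → match
iv → no match
v → match
vi → no match
vii → no match

iii, v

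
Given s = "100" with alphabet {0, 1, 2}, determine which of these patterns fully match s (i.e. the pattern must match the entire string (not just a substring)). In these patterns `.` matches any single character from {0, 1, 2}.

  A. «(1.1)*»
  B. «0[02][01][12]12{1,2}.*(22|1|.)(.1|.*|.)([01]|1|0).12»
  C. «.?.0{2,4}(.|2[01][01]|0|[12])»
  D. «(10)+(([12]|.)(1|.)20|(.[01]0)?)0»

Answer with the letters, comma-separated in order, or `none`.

A → no match
B → no match — must start with "0"
C → no match
D → match

D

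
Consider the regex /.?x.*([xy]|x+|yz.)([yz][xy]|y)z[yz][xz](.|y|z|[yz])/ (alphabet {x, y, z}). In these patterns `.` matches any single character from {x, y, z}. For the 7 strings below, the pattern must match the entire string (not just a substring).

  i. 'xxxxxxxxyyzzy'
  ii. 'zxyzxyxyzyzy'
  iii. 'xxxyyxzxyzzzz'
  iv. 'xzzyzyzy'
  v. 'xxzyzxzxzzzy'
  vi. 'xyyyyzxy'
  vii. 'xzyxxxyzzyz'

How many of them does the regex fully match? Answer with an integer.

i → no match
ii → match
iii → match
iv → no match
v → match
vi → no match
vii → no match
Total matched: 3

3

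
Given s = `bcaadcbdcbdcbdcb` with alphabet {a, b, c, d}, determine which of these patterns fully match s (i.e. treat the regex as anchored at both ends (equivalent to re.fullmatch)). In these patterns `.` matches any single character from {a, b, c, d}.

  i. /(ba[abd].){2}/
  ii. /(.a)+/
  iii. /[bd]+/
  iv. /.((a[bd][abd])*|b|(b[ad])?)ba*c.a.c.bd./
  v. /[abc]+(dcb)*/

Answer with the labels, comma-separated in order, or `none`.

i → no match — must start with `ba`
ii → no match — must end with `a`
iii → no match
iv → no match
v → match

v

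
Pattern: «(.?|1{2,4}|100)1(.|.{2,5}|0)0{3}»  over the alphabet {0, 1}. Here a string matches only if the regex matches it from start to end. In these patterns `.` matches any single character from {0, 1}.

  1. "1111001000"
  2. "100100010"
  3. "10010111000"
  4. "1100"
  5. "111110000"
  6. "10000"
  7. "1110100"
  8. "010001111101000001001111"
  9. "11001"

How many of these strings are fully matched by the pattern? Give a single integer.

4

1. "1111001000" → match
2. "100100010" → no match
3. "10010111000" → match
4. "1100" → no match
5. "111110000" → match
6. "10000" → match
7. "1110100" → no match
8 → no match — must end with "0"
9. "11001" → no match — must end with "0"
Total matched: 4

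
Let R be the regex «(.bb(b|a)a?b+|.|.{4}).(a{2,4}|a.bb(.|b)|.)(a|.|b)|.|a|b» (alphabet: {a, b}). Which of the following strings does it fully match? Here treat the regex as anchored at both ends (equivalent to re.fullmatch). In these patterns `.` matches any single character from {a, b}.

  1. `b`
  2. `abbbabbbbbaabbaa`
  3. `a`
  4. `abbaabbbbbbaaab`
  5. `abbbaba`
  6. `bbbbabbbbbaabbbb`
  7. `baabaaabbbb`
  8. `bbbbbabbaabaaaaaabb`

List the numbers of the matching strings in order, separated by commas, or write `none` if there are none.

1, 2, 3, 4, 5, 6, 7

1 → match
2 → match
3 → match
4 → match
5 → match
6 → match
7 → match
8 → no match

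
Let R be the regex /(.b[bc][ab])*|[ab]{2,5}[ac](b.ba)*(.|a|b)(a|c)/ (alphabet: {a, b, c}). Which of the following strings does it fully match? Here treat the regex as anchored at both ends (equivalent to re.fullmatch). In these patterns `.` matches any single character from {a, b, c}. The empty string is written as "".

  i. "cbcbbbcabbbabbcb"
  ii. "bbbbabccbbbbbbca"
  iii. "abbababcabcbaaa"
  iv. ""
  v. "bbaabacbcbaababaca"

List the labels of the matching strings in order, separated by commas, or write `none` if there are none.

i → match
ii → no match
iii → no match
iv → match
v → no match

i, iv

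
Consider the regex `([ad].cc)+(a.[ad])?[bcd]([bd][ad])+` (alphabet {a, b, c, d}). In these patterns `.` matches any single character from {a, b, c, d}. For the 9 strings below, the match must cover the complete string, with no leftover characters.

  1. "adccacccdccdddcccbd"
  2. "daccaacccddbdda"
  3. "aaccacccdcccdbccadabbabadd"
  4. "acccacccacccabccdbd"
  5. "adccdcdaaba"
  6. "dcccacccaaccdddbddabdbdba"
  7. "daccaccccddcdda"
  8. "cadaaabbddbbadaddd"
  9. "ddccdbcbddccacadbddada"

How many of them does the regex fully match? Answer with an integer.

4

1 → no match
2 → match
3 → match
4 → match
5 → no match
6 → match
7 → no match
8 → no match
9 → no match
Total matched: 4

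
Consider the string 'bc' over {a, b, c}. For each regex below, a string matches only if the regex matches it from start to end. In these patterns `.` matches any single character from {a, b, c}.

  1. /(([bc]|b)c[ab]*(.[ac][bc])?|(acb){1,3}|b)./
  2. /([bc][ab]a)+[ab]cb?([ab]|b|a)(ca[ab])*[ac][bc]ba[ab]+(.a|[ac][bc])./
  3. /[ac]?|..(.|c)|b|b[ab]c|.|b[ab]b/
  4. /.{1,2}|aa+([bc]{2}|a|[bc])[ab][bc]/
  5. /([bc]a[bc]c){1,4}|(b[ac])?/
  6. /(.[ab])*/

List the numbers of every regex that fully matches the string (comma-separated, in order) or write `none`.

1 → match
2 → no match
3 → no match
4 → match
5 → match
6 → no match

1, 4, 5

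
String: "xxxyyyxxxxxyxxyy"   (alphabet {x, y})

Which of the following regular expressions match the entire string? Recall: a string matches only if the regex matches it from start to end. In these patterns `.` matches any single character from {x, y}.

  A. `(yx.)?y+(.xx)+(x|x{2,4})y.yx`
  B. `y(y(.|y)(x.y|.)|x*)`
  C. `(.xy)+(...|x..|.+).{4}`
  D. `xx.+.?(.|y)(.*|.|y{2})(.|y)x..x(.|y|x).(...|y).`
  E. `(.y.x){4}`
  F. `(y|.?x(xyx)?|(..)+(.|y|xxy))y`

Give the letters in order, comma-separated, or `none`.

A → no match — must end with "yx"
B → no match — must start with "y"
C → no match
D → match
E → no match — must end with "x"
F → match

D, F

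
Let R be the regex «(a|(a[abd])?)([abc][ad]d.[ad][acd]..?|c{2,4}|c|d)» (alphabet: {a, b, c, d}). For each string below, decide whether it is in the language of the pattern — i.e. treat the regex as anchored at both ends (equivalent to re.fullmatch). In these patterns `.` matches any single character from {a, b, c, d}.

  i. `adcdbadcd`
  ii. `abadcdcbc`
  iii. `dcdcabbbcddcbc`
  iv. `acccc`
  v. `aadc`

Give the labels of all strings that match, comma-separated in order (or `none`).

ii, iv

i → no match
ii → match
iii → no match
iv → match
v → no match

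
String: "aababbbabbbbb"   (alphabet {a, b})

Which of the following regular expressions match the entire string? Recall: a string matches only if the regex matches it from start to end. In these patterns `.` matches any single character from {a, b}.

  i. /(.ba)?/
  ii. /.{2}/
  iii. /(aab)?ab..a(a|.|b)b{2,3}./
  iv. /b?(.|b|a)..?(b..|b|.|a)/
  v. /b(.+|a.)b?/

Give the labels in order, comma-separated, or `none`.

i → no match
ii → no match
iii → match
iv → no match
v → no match — must start with "b"

iii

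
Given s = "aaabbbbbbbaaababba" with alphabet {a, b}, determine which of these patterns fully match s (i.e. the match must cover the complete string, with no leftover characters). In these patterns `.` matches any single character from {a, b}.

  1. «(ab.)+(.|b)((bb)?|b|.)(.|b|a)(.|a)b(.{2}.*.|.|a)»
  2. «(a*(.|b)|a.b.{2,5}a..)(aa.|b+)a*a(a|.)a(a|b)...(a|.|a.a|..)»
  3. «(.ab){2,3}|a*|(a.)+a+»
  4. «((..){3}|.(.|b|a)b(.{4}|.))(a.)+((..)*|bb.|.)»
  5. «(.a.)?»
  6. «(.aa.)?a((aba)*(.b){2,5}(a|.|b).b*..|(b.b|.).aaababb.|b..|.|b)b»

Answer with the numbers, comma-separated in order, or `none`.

1 → no match — must start with "ab"
2 → match
3 → no match
4 → no match
5 → no match
6 → no match — must end with "b"

2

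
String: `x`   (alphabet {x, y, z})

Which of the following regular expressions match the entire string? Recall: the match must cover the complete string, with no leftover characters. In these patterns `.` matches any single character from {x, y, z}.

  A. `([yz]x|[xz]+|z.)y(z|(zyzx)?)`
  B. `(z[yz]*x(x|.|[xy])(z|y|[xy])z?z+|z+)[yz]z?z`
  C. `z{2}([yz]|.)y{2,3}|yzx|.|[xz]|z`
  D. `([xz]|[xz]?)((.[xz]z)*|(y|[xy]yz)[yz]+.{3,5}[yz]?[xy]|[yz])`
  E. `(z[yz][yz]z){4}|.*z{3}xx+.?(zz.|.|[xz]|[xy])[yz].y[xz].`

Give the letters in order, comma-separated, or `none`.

A → no match
B → no match — must start with `z`
C → match
D → match
E → no match

C, D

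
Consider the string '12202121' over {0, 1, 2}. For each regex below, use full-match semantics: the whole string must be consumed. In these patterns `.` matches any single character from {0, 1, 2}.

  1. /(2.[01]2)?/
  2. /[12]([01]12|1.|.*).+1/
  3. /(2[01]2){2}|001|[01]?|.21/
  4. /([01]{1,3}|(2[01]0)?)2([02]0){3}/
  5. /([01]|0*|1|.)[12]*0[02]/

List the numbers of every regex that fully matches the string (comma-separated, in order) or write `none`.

2

1 → no match
2 → match
3 → no match
4 → no match — must end with '0'
5 → no match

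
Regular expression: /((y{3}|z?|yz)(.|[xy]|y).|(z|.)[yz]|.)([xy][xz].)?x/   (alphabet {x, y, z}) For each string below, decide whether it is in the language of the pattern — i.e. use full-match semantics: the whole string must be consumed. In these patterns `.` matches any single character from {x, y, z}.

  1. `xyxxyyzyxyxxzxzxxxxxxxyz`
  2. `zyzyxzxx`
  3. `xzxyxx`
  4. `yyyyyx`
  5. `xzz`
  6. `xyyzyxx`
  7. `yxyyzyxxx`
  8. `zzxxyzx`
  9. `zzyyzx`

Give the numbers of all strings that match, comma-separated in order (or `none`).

4

1 → no match — must end with `x`
2 → no match
3 → no match
4 → match
5 → no match — must end with `x`
6 → no match
7 → no match
8 → no match
9 → no match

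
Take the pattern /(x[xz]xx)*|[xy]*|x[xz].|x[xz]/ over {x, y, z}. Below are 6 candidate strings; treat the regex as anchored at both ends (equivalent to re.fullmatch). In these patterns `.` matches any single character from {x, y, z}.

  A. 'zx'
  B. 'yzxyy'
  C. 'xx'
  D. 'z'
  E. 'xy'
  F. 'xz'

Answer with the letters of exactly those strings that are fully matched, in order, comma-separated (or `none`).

C, E, F

A → no match
B → no match
C → match
D → no match
E → match
F → match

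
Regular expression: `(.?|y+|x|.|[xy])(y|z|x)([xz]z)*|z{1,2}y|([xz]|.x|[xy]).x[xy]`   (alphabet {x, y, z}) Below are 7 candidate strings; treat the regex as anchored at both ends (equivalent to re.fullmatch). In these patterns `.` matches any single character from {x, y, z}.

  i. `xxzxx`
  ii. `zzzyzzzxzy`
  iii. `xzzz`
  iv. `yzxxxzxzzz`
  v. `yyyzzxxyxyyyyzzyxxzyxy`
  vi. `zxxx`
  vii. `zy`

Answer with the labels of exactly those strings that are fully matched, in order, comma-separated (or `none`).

i → match
ii → no match
iii → match
iv → no match
v → no match
vi → match
vii → match

i, iii, vi, vii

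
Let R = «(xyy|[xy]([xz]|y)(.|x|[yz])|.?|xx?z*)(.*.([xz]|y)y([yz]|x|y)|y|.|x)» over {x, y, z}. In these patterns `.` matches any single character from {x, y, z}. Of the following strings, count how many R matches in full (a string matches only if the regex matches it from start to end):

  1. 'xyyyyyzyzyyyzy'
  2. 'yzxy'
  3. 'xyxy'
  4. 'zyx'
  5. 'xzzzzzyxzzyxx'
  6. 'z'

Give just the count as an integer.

1 → no match
2 → match
3 → match
4 → no match
5 → no match
6 → match
Total matched: 3

3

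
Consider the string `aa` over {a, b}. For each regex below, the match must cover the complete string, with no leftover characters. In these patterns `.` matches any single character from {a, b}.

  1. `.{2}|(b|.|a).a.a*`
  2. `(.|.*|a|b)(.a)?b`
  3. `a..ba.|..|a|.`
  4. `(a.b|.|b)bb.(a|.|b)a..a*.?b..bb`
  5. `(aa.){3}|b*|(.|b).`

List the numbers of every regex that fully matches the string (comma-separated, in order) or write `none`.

1, 3, 5

1 → match
2 → no match — must end with `b`
3 → match
4 → no match — must end with `bb`
5 → match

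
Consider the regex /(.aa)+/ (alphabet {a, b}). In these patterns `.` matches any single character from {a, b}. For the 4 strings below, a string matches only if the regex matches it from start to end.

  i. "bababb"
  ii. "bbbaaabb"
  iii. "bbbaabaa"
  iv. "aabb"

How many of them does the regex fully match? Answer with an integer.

0

i → no match — must end with "aa"
ii → no match — must end with "aa"
iii → no match
iv → no match — must end with "aa"
Total matched: 0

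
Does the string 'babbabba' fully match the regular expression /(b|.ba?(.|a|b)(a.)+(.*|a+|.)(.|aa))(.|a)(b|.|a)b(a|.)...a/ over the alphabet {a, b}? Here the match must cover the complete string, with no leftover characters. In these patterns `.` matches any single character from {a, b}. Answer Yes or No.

No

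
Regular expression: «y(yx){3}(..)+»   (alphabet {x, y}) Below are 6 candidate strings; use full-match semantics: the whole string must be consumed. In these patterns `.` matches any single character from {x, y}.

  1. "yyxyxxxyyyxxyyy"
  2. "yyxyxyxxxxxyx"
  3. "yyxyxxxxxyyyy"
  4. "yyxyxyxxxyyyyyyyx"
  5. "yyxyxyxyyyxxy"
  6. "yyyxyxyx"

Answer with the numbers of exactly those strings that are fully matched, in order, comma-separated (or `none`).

1 → no match
2 → match
3 → no match
4 → match
5 → match
6 → no match — must start with "yyx"

2, 4, 5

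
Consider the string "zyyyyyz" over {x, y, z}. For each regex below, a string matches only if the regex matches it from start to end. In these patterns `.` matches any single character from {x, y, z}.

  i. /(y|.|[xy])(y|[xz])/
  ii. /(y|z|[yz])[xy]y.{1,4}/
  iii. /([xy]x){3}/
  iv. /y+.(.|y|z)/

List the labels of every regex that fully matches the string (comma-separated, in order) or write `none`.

ii

i → no match
ii → match
iii → no match — must end with "x"
iv → no match — must start with "y"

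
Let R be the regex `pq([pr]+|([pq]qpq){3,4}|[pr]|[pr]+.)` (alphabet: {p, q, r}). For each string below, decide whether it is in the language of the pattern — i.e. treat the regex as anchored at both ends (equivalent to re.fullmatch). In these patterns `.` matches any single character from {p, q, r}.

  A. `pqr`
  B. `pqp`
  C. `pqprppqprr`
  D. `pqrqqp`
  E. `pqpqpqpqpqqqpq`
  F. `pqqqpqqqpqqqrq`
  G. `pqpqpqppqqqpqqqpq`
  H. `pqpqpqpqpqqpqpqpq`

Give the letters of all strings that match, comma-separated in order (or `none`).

A → match
B → match
C → no match
D → no match
E → match
F → no match
G → no match
H → no match

A, B, E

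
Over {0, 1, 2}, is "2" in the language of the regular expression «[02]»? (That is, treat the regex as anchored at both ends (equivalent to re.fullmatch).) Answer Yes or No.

Yes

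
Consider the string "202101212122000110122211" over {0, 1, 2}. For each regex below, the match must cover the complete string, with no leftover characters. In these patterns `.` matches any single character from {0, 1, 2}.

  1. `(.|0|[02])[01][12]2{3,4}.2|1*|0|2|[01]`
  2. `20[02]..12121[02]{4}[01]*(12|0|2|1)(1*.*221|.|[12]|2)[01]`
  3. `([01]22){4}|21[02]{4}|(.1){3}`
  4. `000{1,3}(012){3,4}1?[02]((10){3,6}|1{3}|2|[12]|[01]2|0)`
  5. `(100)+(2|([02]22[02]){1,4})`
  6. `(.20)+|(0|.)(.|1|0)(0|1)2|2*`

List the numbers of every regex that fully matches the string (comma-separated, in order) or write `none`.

1 → no match
2 → match
3 → no match
4 → no match — must start with "000"
5 → no match — must start with "100"
6 → no match

2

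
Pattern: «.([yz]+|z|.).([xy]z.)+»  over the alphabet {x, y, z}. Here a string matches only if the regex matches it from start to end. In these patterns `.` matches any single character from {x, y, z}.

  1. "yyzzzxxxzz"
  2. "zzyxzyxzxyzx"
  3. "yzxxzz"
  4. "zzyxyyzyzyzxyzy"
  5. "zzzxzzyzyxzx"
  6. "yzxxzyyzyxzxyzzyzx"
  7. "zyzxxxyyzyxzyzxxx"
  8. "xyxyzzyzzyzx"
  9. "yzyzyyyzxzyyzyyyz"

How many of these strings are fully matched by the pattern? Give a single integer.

5

1 → no match
2 → match
3 → match
4 → no match
5 → match
6 → match
7 → no match
8 → match
9 → no match
Total matched: 5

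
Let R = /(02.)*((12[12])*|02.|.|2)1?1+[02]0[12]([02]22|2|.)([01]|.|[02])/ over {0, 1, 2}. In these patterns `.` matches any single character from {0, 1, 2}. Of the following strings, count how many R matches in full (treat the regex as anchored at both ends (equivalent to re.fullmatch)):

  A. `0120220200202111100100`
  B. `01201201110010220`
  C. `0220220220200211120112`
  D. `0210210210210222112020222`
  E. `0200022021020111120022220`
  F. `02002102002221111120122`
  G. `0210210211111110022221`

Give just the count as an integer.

A → no match
B → no match
C → match
D → match
E → no match
F → match
G → match
Total matched: 4

4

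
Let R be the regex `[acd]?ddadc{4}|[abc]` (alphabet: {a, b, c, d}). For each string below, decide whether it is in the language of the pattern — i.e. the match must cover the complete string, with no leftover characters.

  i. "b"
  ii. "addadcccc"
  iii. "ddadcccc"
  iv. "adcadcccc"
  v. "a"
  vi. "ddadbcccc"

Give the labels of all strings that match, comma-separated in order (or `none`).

i, ii, iii, v

i. "b" → match
ii. "addadcccc" → match
iii. "ddadcccc" → match
iv. "adcadcccc" → no match
v. "a" → match
vi. "ddadbcccc" → no match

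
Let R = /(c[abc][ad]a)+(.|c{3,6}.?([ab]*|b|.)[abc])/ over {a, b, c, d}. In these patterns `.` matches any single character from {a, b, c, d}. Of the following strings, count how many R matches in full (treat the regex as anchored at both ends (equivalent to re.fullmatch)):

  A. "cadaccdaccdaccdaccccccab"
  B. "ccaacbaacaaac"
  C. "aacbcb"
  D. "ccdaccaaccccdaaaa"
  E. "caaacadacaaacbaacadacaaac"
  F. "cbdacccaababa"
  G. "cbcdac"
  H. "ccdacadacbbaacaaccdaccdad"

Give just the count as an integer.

5

A → match
B → match
C. "aacbcb" → no match — must start with "c"
D → match
E → match
F → match
G. "cbcdac" → no match
H → no match
Total matched: 5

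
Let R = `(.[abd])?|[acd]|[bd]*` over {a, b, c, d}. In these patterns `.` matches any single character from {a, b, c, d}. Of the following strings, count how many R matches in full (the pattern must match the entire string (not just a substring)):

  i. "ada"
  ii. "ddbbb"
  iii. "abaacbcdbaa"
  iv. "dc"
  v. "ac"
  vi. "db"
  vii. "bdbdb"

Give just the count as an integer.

3

i → no match
ii → match
iii → no match
iv → no match
v → no match
vi → match
vii → match
Total matched: 3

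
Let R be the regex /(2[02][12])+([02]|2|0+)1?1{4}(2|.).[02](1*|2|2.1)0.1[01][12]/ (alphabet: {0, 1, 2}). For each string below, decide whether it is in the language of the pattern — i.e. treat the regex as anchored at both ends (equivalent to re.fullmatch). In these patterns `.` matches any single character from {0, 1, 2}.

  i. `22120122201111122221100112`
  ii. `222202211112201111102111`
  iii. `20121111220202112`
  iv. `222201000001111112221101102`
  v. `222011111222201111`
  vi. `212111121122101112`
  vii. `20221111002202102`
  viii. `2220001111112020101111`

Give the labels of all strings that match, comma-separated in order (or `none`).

i → match
ii → match
iii → match
iv → match
v → match
vi → no match
vii → match
viii → match

i, ii, iii, iv, v, vii, viii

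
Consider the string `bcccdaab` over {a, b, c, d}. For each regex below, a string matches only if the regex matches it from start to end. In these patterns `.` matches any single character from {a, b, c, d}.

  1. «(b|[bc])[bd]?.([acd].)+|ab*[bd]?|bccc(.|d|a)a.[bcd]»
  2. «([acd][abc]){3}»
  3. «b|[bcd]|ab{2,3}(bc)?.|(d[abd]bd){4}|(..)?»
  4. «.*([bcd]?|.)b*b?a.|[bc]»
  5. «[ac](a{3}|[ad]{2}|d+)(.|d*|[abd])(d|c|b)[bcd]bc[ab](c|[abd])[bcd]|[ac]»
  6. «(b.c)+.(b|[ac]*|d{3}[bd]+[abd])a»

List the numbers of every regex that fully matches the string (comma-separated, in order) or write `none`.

1 → match
2 → no match
3 → no match
4 → match
5 → no match
6 → no match — must end with `a`

1, 4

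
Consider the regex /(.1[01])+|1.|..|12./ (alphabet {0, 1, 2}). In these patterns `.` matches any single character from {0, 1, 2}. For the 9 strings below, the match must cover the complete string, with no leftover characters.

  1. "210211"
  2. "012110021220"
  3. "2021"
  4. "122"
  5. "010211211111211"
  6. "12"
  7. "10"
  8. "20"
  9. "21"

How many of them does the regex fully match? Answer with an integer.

1 → match
2 → no match
3 → no match
4 → match
5 → match
6 → match
7 → match
8 → match
9 → match
Total matched: 7

7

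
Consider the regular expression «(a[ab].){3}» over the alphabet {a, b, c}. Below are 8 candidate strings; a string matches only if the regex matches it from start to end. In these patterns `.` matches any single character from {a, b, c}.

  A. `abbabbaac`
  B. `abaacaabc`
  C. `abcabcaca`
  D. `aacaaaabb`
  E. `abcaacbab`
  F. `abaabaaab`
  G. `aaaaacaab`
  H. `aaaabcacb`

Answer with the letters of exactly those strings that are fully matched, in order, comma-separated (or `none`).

A → match
B → no match
C → no match
D → match
E → no match
F → match
G → match
H → no match

A, D, F, G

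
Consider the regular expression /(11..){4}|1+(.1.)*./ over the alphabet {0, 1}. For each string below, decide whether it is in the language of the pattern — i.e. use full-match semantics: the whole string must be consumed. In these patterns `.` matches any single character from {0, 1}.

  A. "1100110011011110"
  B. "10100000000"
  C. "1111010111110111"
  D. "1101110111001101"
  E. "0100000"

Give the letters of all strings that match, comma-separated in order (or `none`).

A → match
B → no match
C → no match
D → match
E → no match

A, D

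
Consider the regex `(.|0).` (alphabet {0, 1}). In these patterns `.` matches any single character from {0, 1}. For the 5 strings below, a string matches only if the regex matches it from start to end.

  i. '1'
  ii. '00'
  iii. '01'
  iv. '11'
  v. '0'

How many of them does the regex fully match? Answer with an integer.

i → no match
ii → match
iii → match
iv → match
v → no match
Total matched: 3

3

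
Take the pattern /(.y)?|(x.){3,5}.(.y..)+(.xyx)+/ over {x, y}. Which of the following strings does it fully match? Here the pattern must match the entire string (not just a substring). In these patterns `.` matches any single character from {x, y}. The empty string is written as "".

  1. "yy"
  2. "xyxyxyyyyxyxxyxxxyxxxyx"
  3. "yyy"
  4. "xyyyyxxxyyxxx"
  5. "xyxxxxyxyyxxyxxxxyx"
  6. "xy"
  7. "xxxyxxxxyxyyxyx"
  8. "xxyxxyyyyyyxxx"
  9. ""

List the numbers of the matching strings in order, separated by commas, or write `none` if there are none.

1, 2, 5, 6, 7, 9

1 → match
2 → match
3 → no match
4 → no match
5 → match
6 → match
7 → match
8 → no match
9 → match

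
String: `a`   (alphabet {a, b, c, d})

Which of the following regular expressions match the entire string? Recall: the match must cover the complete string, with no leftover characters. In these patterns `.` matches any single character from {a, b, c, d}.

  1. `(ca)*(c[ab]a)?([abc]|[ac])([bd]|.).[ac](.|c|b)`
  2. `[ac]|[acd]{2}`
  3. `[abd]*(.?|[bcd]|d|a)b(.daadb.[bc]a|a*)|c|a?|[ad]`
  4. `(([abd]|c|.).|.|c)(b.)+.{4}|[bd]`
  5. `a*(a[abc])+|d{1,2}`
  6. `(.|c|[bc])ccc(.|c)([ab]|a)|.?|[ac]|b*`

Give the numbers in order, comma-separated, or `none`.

1 → no match
2 → match
3 → match
4 → no match
5 → no match
6 → match

2, 3, 6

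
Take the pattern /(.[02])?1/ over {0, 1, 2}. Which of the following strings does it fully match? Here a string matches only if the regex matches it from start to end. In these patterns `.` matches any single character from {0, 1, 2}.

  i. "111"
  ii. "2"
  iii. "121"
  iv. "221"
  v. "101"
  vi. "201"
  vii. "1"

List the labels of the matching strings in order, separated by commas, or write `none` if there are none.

i. "111" → no match
ii. "2" → no match — must end with "1"
iii. "121" → match
iv. "221" → match
v. "101" → match
vi. "201" → match
vii. "1" → match

iii, iv, v, vi, vii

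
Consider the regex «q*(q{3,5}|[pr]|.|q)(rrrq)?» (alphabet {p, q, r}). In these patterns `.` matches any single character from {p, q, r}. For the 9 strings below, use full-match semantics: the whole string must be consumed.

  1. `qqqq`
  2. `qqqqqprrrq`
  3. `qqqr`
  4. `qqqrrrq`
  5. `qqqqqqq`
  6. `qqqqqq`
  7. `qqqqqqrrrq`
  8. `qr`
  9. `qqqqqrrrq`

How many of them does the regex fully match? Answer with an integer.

1. `qqqq` → match
2. `qqqqqprrrq` → match
3. `qqqr` → match
4. `qqqrrrq` → match
5. `qqqqqqq` → match
6. `qqqqqq` → match
7. `qqqqqqrrrq` → match
8. `qr` → match
9. `qqqqqrrrq` → match
Total matched: 9

9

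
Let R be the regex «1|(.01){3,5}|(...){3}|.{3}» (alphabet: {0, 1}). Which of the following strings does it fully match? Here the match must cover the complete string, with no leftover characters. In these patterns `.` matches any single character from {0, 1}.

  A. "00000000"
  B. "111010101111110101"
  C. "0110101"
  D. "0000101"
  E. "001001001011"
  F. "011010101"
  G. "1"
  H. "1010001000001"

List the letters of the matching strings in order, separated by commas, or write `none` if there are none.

A. "00000000" → no match
B → no match
C. "0110101" → no match
D. "0000101" → no match
E. "001001001011" → no match
F. "011010101" → match
G. "1" → match
H → no match

F, G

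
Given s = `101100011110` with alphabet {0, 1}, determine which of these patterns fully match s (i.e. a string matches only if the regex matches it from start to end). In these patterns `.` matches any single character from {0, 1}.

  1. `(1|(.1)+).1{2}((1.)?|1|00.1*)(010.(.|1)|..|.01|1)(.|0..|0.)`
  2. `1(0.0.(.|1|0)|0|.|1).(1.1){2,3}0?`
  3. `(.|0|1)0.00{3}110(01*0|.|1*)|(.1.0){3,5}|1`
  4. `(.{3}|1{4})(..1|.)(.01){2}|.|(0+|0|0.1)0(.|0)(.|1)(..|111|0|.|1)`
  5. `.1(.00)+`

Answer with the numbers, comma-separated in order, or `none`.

1 → match
2 → no match
3 → no match
4 → no match
5 → no match — must end with `00`

1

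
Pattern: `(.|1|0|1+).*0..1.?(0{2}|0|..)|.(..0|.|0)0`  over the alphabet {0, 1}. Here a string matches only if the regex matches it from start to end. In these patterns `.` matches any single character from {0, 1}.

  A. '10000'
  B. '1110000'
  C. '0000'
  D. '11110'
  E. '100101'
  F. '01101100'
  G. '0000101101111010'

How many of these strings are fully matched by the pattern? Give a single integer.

1

A. '10000' → match
B. '1110000' → no match
C. '0000' → no match
D. '11110' → no match
E. '100101' → no match
F. '01101100' → no match
G → no match
Total matched: 1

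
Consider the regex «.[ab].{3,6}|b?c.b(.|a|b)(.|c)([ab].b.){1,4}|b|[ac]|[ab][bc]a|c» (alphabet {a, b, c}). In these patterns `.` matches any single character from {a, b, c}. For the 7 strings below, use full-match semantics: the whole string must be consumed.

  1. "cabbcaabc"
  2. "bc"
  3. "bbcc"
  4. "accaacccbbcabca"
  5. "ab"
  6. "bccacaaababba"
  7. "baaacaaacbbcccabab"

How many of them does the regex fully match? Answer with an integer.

1 → match
2 → no match
3 → no match
4 → no match
5 → no match
6 → no match
7 → no match
Total matched: 1

1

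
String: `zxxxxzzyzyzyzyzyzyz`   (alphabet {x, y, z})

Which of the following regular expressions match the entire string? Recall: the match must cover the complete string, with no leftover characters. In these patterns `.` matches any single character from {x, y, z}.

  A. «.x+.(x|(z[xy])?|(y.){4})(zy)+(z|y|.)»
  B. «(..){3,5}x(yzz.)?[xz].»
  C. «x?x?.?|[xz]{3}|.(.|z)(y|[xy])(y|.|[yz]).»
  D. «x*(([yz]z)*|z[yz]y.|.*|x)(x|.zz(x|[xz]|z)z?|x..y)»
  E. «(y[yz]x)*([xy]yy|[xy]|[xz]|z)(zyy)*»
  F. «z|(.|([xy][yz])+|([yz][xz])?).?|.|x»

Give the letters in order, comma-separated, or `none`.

A

A → match
B → no match
C → no match
D → no match
E → no match
F → no match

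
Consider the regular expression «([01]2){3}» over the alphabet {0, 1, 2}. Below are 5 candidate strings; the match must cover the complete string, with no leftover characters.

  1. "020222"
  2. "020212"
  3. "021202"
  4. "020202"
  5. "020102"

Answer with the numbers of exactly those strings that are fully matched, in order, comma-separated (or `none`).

1 → no match
2 → match
3 → match
4 → match
5 → no match

2, 3, 4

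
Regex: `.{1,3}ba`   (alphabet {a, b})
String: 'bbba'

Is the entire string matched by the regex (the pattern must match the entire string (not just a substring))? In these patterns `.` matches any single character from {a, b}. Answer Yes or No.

Yes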